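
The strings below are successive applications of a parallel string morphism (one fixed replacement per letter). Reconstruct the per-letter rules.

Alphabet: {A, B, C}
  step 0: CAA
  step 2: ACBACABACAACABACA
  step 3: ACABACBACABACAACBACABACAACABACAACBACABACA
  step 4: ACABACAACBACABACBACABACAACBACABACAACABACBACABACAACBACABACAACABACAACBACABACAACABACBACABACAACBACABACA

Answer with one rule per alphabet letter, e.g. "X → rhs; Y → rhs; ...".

  step 3 ⇒ step 4: ACABACBACABACAACBACABACAACABACAACBACABACA ⇒ ACA·B·ACA·ACB·ACA·B·ACB·ACA·B·ACA·ACB·ACA·B·ACA·ACA·B·ACB·ACA·B·ACA·ACB·ACA·B·ACA·ACA·B·ACA·ACB·ACA·B·ACA·ACA·B·ACB·ACA·B·ACA·ACB·ACA·B·ACA
    A ↦ ACA
    B ↦ ACB
    C ↦ B

A->ACA, B->ACB, C->B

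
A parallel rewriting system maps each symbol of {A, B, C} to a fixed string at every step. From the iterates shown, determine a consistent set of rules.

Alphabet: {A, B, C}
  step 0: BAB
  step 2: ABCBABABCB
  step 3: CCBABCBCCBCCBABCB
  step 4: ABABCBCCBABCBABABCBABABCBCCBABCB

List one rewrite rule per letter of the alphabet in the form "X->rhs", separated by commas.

A->C, B->CB, C->AB

  step 3 ⇒ step 4: CCBABCBCCBCCBABCB ⇒ AB·AB·CB·C·CB·AB·CB·AB·AB·CB·AB·AB·CB·C·CB·AB·CB
    A ↦ C
    B ↦ CB
    C ↦ AB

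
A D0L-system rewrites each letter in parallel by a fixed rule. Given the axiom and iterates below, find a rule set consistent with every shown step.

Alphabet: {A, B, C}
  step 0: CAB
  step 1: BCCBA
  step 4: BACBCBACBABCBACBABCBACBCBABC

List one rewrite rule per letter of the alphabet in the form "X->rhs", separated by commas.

A->C, B->BA, C->BC

  step 0 ⇒ step 1: CAB ⇒ BC·C·BA
    A ↦ C
    B ↦ BA
    C ↦ BC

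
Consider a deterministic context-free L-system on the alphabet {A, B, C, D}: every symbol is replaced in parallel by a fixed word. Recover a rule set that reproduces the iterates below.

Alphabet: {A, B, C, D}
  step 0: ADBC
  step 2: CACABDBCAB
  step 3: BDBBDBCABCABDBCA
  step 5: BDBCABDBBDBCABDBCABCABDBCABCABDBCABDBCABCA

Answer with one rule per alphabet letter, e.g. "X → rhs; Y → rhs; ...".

  step 2 ⇒ step 3: CACABDBCAB ⇒ BD·B·BD·B·CA·B·CA·BD·B·CA
    A ↦ B
    B ↦ CA
    C ↦ BD
    D ↦ B

A->B, B->CA, C->BD, D->B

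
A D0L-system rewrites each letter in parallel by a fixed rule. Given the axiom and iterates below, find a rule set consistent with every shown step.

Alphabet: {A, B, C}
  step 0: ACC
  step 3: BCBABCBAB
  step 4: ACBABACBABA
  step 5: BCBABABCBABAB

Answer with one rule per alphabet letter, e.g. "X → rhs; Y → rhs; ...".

  step 4 ⇒ step 5: ACBABACBABA ⇒ B·CB·A·B·A·B·CB·A·B·A·B
    A ↦ B
    B ↦ A
    C ↦ CB

A->B, B->A, C->CB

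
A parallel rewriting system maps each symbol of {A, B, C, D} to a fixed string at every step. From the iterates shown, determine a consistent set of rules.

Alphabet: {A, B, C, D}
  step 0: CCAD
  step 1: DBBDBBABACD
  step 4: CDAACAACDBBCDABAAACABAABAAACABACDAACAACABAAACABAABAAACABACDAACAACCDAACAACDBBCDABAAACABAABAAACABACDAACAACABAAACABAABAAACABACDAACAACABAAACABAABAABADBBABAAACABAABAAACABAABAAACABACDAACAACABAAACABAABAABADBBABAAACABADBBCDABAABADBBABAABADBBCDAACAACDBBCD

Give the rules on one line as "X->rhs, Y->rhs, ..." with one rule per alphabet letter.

  step 0 ⇒ step 1: CCAD ⇒ DBB·DBB·ABA·CD
    A ↦ ABA
    C ↦ DBB
    D ↦ CD
    B ↦ AAC  (constrained at step 1)

A->ABA, B->AAC, C->DBB, D->CD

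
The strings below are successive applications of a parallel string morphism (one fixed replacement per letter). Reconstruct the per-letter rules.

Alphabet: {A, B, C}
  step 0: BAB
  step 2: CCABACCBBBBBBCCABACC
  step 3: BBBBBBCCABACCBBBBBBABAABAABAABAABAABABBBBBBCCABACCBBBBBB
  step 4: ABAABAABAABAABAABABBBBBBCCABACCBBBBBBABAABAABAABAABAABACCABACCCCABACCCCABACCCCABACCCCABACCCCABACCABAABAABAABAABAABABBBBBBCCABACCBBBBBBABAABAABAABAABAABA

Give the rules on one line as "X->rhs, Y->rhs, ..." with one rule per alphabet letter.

  step 3 ⇒ step 4: BBBBBBCCABACCBBBBBBABAABAABAABAABAABABBBBBBCCABACCBBBBBB ⇒ ABA·ABA·ABA·ABA·ABA·ABA·BBB·BBB·CC·ABA·CC·BBB·BBB·ABA·ABA·ABA·ABA·ABA·ABA·CC·ABA·CC·CC·ABA·CC·CC·ABA·CC·CC·ABA·CC·CC·ABA·CC·CC·ABA·CC·ABA·ABA·ABA·ABA·ABA·ABA·BBB·BBB·CC·ABA·CC·BBB·BBB·ABA·ABA·ABA·ABA·ABA·ABA
    A ↦ CC
    B ↦ ABA
    C ↦ BBB

A->CC, B->ABA, C->BBB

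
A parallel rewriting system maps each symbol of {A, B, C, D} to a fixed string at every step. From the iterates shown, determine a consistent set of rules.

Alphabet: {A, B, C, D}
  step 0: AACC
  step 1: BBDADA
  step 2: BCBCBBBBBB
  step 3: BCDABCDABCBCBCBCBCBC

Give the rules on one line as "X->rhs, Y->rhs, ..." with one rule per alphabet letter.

  step 2 ⇒ step 3: BCBCBBBBBB ⇒ BC·DA·BC·DA·BC·BC·BC·BC·BC·BC
    B ↦ BC
    C ↦ DA
  step 0 ⇒ step 1: AACC ⇒ B·B·DA·DA
    A ↦ B
  step 1 ⇒ step 2: BBDADA ⇒ BC·BC·BB·B·BB·B
    D ↦ BB

A->B, B->BC, C->DA, D->BB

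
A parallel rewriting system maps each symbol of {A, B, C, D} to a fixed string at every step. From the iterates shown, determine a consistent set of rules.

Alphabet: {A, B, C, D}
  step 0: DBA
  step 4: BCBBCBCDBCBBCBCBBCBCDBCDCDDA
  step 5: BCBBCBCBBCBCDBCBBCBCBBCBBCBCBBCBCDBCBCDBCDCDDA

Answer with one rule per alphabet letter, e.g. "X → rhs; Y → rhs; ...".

A->DA, B->BC, C->B, D->CD

  step 4 ⇒ step 5: BCBBCBCDBCBBCBCBBCBCDBCDCDDA ⇒ BC·B·BC·BC·B·BC·B·CD·BC·B·BC·BC·B·BC·B·BC·BC·B·BC·B·CD·BC·B·CD·B·CD·CD·DA
    A ↦ DA
    B ↦ BC
    C ↦ B
    D ↦ CD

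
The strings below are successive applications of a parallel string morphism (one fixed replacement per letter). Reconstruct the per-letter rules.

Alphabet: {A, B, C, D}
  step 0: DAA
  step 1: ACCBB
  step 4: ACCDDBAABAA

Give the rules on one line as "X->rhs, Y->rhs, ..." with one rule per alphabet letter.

A->B, B->D, C->A, D->ACC

  step 0 ⇒ step 1: DAA ⇒ ACC·B·B
    A ↦ B
    D ↦ ACC
    B ↦ D  (constrained at step 1)
    C ↦ A  (constrained at step 1)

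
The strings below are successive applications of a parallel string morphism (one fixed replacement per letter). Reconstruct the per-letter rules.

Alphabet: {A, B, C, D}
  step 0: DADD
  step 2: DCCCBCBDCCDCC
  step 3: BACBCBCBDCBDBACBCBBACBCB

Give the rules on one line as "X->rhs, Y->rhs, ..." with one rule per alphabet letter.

A->CC, B->D, C->CB, D->BA

  step 2 ⇒ step 3: DCCCBCBDCCDCC ⇒ BA·CB·CB·CB·D·CB·D·BA·CB·CB·BA·CB·CB
    B ↦ D
    C ↦ CB
    D ↦ BA
    A ↦ CC  (constrained at step 0)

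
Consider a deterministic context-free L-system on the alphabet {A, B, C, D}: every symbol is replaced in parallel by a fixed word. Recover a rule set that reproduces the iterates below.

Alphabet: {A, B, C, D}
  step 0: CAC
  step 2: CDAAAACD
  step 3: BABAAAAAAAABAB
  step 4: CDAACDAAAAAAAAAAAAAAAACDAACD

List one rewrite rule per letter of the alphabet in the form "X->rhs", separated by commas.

A->AA, B->CD, C->B, D->AB

  step 3 ⇒ step 4: BABAAAAAAAABAB ⇒ CD·AA·CD·AA·AA·AA·AA·AA·AA·AA·AA·CD·AA·CD
    A ↦ AA
    B ↦ CD
  step 2 ⇒ step 3: CDAAAACD ⇒ B·AB·AA·AA·AA·AA·B·AB
    C ↦ B
  step 2 ⇒ step 3: CDAAAACD ⇒ B·AB·AA·AA·AA·AA·B·AB
    D ↦ AB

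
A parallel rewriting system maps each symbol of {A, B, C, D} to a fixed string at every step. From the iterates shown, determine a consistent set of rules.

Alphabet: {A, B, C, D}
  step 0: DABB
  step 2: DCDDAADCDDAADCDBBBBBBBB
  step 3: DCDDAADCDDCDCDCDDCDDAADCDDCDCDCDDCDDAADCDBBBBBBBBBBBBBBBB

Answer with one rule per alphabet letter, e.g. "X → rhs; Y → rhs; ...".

  step 2 ⇒ step 3: DCDDAADCDDAADCDBBBBBBBB ⇒ DCD·DAA·DCD·DCD·CD·CD·DCD·DAA·DCD·DCD·CD·CD·DCD·DAA·DCD·BB·BB·BB·BB·BB·BB·BB·BB
    A ↦ CD
    B ↦ BB
    C ↦ DAA
    D ↦ DCD

A->CD, B->BB, C->DAA, D->DCD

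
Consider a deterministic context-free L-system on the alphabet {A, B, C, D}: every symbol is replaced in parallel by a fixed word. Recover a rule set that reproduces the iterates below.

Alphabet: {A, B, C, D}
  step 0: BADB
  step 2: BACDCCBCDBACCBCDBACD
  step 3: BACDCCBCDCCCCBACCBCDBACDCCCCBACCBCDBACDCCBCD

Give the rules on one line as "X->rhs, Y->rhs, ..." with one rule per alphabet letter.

A->CD, B->BA, C->CC, D->BCD

  step 2 ⇒ step 3: BACDCCBCDBACCBCDBACD ⇒ BA·CD·CC·BCD·CC·CC·BA·CC·BCD·BA·CD·CC·CC·BA·CC·BCD·BA·CD·CC·BCD
    A ↦ CD
    B ↦ BA
    C ↦ CC
    D ↦ BCD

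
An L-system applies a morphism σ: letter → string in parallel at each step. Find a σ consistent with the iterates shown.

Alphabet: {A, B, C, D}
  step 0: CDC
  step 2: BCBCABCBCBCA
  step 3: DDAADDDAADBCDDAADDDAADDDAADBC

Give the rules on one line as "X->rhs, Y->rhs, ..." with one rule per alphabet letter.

A->BC, B->DD, C->AAD, D->A

  step 2 ⇒ step 3: BCBCABCBCBCA ⇒ DD·AAD·DD·AAD·BC·DD·AAD·DD·AAD·DD·AAD·BC
    A ↦ BC
    B ↦ DD
    C ↦ AAD
    D ↦ A  (constrained at step 0)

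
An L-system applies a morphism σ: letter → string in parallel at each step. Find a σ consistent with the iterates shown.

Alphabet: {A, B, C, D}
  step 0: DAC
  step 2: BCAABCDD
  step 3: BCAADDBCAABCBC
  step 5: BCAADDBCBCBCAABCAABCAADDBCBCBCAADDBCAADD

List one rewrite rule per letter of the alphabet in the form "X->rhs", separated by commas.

A->D, B->BC, C->AA, D->BC

  step 2 ⇒ step 3: BCAABCDD ⇒ BC·AA·D·D·BC·AA·BC·BC
    A ↦ D
    B ↦ BC
    C ↦ AA
    D ↦ BC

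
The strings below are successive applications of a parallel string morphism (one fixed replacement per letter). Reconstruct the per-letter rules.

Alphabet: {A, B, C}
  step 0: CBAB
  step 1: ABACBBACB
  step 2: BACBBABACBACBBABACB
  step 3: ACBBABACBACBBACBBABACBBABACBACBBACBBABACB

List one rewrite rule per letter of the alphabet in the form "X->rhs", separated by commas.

  step 2 ⇒ step 3: BACBBABACBACBBABACB ⇒ ACB·B·AB·ACB·ACB·B·ACB·B·AB·ACB·B·AB·ACB·ACB·B·ACB·B·AB·ACB
    A ↦ B
    B ↦ ACB
    C ↦ AB

A->B, B->ACB, C->AB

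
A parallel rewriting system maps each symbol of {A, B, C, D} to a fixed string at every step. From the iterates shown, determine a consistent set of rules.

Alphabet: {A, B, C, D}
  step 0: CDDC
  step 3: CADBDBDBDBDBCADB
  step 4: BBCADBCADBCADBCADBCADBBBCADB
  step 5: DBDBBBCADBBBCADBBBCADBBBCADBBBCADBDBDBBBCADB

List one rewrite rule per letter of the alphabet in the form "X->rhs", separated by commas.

A->B, B->DB, C->B, D->CA

  step 4 ⇒ step 5: BBCADBCADBCADBCADBCADBBBCADB ⇒ DB·DB·B·B·CA·DB·B·B·CA·DB·B·B·CA·DB·B·B·CA·DB·B·B·CA·DB·DB·DB·B·B·CA·DB
    A ↦ B
    B ↦ DB
    C ↦ B
    D ↦ CA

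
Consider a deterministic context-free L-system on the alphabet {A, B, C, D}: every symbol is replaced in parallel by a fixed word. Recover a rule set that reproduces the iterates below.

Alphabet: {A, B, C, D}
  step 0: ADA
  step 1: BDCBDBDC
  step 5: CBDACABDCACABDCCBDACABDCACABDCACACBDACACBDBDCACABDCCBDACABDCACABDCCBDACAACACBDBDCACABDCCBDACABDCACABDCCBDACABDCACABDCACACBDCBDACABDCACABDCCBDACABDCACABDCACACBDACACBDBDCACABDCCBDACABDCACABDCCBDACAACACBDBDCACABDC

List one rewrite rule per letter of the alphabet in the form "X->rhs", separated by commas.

A->BDC, B->C, C->ACA, D->BD

  step 0 ⇒ step 1: ADA ⇒ BDC·BD·BDC
    A ↦ BDC
    D ↦ BD
    B ↦ C  (constrained at step 1)
    C ↦ ACA  (constrained at step 1)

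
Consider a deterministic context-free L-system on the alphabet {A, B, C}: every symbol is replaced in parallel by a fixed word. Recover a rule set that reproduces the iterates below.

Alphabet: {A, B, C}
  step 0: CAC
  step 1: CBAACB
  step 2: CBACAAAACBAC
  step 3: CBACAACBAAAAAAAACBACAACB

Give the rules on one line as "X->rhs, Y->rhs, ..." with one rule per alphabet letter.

A->AA, B->AC, C->CB

  step 2 ⇒ step 3: CBACAAAACBAC ⇒ CB·AC·AA·CB·AA·AA·AA·AA·CB·AC·AA·CB
    A ↦ AA
    B ↦ AC
    C ↦ CB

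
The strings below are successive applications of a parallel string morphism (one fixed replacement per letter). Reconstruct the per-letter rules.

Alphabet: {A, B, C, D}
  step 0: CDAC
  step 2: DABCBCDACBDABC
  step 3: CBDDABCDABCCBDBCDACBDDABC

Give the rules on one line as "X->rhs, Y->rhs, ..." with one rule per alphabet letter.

  step 2 ⇒ step 3: DABCBCDACBDABC ⇒ CB·D·DA·BC·DA·BC·CB·D·BC·DA·CB·D·DA·BC
    A ↦ D
    B ↦ DA
    C ↦ BC
    D ↦ CB

A->D, B->DA, C->BC, D->CB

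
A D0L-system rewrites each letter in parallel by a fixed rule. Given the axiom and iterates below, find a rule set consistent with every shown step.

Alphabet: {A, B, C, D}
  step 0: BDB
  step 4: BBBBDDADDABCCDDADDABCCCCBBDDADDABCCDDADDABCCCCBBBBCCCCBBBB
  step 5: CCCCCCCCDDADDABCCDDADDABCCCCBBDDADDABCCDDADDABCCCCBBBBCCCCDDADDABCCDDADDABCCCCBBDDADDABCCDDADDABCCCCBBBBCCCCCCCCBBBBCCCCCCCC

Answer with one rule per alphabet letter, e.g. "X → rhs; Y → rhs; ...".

A->BCC, B->CC, C->B, D->DDA

  step 4 ⇒ step 5: BBBBDDADDABCCDDADDABCCCCBBDDADDABCCDDADDABCCCCBBBBCCCCBBBB ⇒ CC·CC·CC·CC·DDA·DDA·BCC·DDA·DDA·BCC·CC·B·B·DDA·DDA·BCC·DDA·DDA·BCC·CC·B·B·B·B·CC·CC·DDA·DDA·BCC·DDA·DDA·BCC·CC·B·B·DDA·DDA·BCC·DDA·DDA·BCC·CC·B·B·B·B·CC·CC·CC·CC·B·B·B·B·CC·CC·CC·CC
    A ↦ BCC
    B ↦ CC
    C ↦ B
    D ↦ DDA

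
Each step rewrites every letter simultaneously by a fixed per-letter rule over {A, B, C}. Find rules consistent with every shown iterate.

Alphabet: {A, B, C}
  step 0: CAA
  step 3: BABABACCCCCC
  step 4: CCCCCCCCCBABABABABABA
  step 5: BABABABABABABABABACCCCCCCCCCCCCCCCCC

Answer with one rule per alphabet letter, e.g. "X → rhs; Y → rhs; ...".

  step 4 ⇒ step 5: CCCCCCCCCBABABABABABA ⇒ BA·BA·BA·BA·BA·BA·BA·BA·BA·CC·C·CC·C·CC·C·CC·C·CC·C·CC·C
    A ↦ C
    B ↦ CC
    C ↦ BA

A->C, B->CC, C->BA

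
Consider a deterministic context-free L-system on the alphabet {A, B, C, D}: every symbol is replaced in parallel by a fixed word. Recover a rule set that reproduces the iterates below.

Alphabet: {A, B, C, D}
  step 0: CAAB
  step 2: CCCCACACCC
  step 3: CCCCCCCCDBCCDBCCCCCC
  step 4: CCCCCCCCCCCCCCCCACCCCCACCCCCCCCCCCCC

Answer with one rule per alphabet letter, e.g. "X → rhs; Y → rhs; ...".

A->DB, B->C, C->CC, D->A

  step 3 ⇒ step 4: CCCCCCCCDBCCDBCCCCCC ⇒ CC·CC·CC·CC·CC·CC·CC·CC·A·C·CC·CC·A·C·CC·CC·CC·CC·CC·CC
    B ↦ C
    C ↦ CC
    D ↦ A
  step 2 ⇒ step 3: CCCCACACCC ⇒ CC·CC·CC·CC·DB·CC·DB·CC·CC·CC
    A ↦ DB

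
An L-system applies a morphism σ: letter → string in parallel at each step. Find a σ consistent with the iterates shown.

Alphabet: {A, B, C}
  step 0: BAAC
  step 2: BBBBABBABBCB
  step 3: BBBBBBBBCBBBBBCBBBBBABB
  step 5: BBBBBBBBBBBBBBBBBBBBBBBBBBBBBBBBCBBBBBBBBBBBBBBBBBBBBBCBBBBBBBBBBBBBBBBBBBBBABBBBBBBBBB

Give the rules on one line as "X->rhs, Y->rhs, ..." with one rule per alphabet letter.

A->CB, B->BB, C->A

  step 2 ⇒ step 3: BBBBABBABBCB ⇒ BB·BB·BB·BB·CB·BB·BB·CB·BB·BB·A·BB
    A ↦ CB
    B ↦ BB
    C ↦ A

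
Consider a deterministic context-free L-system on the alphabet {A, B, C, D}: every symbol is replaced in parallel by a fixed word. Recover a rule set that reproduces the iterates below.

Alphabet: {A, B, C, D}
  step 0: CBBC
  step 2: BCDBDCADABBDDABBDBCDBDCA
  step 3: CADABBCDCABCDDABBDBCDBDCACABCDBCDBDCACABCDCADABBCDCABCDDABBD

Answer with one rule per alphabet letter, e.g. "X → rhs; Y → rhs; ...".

A->BD, B->CA, C->DAB, D->BCD

  step 2 ⇒ step 3: BCDBDCADABBDDABBDBCDBDCA ⇒ CA·DAB·BCD·CA·BCD·DAB·BD·BCD·BD·CA·CA·BCD·BCD·BD·CA·CA·BCD·CA·DAB·BCD·CA·BCD·DAB·BD
    A ↦ BD
    B ↦ CA
    C ↦ DAB
    D ↦ BCD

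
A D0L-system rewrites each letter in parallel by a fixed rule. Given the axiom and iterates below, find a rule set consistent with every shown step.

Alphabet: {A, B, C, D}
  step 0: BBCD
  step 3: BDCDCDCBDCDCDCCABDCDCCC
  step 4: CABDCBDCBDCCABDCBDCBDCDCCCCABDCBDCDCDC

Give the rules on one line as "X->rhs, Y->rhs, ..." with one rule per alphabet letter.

A->CC, B->CA, C->DC, D->B

  step 3 ⇒ step 4: BDCDCDCBDCDCDCCABDCDCCC ⇒ CA·B·DC·B·DC·B·DC·CA·B·DC·B·DC·B·DC·DC·CC·CA·B·DC·B·DC·DC·DC
    A ↦ CC
    B ↦ CA
    C ↦ DC
    D ↦ B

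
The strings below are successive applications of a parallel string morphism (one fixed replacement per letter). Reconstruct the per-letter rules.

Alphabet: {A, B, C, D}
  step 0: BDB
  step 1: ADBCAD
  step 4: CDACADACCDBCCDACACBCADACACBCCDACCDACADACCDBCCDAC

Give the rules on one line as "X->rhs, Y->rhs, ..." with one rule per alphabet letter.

  step 0 ⇒ step 1: BDB ⇒ AD·BC·AD
    B ↦ AD
    D ↦ BC
    A ↦ CD  (constrained at step 1)
    C ↦ AC  (constrained at step 1)

A->CD, B->AD, C->AC, D->BC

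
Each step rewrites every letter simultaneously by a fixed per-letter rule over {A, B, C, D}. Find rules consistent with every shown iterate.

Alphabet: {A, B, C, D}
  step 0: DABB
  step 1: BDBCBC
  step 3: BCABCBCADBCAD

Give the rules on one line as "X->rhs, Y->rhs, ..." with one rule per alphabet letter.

  step 0 ⇒ step 1: DABB ⇒ B·D·BC·BC
    A ↦ D
    B ↦ BC
    D ↦ B
    C ↦ A  (constrained at step 1)

A->D, B->BC, C->A, D->B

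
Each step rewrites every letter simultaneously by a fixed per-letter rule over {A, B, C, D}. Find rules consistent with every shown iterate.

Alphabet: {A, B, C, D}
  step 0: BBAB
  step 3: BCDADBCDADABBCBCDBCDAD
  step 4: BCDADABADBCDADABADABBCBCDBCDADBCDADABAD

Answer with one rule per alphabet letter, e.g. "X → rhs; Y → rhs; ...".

A->AB, B->BC, C->D, D->AD

  step 3 ⇒ step 4: BCDADBCDADABBCBCDBCDAD ⇒ BC·D·AD·AB·AD·BC·D·AD·AB·AD·AB·BC·BC·D·BC·D·AD·BC·D·AD·AB·AD
    A ↦ AB
    B ↦ BC
    C ↦ D
    D ↦ AD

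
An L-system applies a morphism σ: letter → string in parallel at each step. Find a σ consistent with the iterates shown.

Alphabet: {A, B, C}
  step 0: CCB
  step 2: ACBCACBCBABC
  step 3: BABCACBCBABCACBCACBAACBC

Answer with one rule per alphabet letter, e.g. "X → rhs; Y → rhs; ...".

A->BA, B->AC, C->BC

  step 2 ⇒ step 3: ACBCACBCBABC ⇒ BA·BC·AC·BC·BA·BC·AC·BC·AC·BA·AC·BC
    A ↦ BA
    B ↦ AC
    C ↦ BC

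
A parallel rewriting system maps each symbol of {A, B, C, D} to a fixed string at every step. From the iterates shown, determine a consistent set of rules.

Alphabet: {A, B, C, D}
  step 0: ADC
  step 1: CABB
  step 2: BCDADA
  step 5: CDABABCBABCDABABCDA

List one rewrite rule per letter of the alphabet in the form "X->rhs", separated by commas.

  step 1 ⇒ step 2: CABB ⇒ B·C·DA·DA
    A ↦ C
    B ↦ DA
    C ↦ B
  step 0 ⇒ step 1: ADC ⇒ C·AB·B
    D ↦ AB

A->C, B->DA, C->B, D->AB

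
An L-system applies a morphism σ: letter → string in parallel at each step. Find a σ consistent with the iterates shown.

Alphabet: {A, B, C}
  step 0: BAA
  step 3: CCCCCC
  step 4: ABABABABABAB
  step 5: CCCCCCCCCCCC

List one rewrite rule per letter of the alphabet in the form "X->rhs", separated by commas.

A->C, B->C, C->AB

  step 4 ⇒ step 5: ABABABABABAB ⇒ C·C·C·C·C·C·C·C·C·C·C·C
    A ↦ C
    B ↦ C
  step 3 ⇒ step 4: CCCCCC ⇒ AB·AB·AB·AB·AB·AB
    C ↦ AB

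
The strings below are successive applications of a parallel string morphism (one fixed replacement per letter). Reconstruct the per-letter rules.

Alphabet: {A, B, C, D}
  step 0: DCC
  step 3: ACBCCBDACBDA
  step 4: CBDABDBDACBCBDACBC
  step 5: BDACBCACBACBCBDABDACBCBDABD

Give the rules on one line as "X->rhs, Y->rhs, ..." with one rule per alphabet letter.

  step 4 ⇒ step 5: CBDABDBDACBCBDACBC ⇒ BD·A·CB·C·A·CB·A·CB·C·BD·A·BD·A·CB·C·BD·A·BD
    A ↦ C
    B ↦ A
    C ↦ BD
    D ↦ CB

A->C, B->A, C->BD, D->CB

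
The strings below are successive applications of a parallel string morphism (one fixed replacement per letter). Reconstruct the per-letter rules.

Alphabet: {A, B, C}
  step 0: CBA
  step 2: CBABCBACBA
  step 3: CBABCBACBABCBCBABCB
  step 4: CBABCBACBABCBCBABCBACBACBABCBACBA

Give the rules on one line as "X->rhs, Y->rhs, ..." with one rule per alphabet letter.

A->BCB, B->A, C->CB

  step 3 ⇒ step 4: CBABCBACBABCBCBABCB ⇒ CB·A·BCB·A·CB·A·BCB·CB·A·BCB·A·CB·A·CB·A·BCB·A·CB·A
    A ↦ BCB
    B ↦ A
    C ↦ CB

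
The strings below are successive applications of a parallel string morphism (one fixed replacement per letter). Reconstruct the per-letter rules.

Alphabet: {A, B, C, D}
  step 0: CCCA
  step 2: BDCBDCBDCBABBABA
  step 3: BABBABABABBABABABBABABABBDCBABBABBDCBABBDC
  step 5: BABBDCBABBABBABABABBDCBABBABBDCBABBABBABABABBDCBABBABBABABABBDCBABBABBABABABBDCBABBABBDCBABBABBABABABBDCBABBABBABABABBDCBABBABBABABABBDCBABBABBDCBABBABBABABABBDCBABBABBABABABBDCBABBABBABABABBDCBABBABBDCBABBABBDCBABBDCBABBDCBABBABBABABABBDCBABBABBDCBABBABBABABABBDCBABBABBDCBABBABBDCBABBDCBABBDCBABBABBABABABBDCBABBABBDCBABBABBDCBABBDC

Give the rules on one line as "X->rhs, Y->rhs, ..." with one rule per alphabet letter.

A->BDC, B->BAB, C->A, D->BAB

  step 2 ⇒ step 3: BDCBDCBDCBABBABA ⇒ BAB·BAB·A·BAB·BAB·A·BAB·BAB·A·BAB·BDC·BAB·BAB·BDC·BAB·BDC
    A ↦ BDC
    B ↦ BAB
    C ↦ A
    D ↦ BAB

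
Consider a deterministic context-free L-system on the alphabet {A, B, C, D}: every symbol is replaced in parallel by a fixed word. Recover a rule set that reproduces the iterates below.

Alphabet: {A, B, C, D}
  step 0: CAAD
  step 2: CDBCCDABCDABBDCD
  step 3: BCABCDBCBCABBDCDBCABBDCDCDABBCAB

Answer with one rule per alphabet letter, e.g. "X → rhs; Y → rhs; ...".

A->BD, B->CD, C->BC, D->AB

  step 2 ⇒ step 3: CDBCCDABCDABBDCD ⇒ BC·AB·CD·BC·BC·AB·BD·CD·BC·AB·BD·CD·CD·AB·BC·AB
    A ↦ BD
    B ↦ CD
    C ↦ BC
    D ↦ AB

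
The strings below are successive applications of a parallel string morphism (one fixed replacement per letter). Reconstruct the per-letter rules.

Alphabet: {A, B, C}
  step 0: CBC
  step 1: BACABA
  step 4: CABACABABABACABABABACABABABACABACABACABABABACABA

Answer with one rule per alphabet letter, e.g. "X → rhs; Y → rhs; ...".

A->BA, B->CA, C->BA

  step 0 ⇒ step 1: CBC ⇒ BA·CA·BA
    B ↦ CA
    C ↦ BA
    A ↦ BA  (constrained at step 1)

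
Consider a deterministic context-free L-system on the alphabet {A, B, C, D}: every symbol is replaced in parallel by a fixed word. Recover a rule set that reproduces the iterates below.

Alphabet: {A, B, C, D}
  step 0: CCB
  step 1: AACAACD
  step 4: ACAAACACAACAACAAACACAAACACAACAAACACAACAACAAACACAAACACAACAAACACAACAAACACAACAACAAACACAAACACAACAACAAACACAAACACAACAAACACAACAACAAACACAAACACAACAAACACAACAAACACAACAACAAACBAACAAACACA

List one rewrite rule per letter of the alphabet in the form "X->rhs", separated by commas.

  step 0 ⇒ step 1: CCB ⇒ AAC·AAC·D
    B ↦ D
    C ↦ AAC
    A ↦ ACA  (constrained at step 1)
    D ↦ BA  (constrained at step 1)

A->ACA, B->D, C->AAC, D->BA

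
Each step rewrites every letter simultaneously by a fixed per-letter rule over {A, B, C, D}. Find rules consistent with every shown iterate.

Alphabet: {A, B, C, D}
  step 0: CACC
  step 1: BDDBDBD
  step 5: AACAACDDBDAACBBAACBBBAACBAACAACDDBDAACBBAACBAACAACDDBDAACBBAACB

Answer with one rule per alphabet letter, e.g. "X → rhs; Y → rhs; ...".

A->D, B->AAC, C->BD, D->B

  step 0 ⇒ step 1: CACC ⇒ BD·D·BD·BD
    A ↦ D
    C ↦ BD
    B ↦ AAC  (constrained at step 1)
    D ↦ B  (constrained at step 1)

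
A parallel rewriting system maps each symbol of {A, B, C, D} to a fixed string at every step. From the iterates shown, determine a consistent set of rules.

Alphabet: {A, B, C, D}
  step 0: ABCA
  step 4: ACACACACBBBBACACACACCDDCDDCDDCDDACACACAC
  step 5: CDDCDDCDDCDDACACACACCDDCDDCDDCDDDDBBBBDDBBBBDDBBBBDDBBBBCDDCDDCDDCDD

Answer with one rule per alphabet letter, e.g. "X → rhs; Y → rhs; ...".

A->C, B->AC, C->DD, D->BB

  step 4 ⇒ step 5: ACACACACBBBBACACACACCDDCDDCDDCDDACACACAC ⇒ C·DD·C·DD·C·DD·C·DD·AC·AC·AC·AC·C·DD·C·DD·C·DD·C·DD·DD·BB·BB·DD·BB·BB·DD·BB·BB·DD·BB·BB·C·DD·C·DD·C·DD·C·DD
    A ↦ C
    B ↦ AC
    C ↦ DD
    D ↦ BB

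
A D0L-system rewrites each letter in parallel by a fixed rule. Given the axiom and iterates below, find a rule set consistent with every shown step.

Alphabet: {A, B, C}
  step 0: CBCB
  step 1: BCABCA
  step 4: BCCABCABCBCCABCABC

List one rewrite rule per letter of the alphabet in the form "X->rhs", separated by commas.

A->C, B->A, C->BC

  step 0 ⇒ step 1: CBCB ⇒ BC·A·BC·A
    B ↦ A
    C ↦ BC
    A ↦ C  (constrained at step 1)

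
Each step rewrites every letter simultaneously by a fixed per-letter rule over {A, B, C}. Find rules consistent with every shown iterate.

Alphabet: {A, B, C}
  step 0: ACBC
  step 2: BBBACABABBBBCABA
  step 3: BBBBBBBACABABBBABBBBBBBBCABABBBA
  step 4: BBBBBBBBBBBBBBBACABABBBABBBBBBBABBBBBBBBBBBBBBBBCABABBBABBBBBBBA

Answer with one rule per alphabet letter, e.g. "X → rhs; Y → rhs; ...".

  step 3 ⇒ step 4: BBBBBBBACABABBBABBBBBBBBCABABBBA ⇒ BB·BB·BB·BB·BB·BB·BB·BA·CA·BA·BB·BA·BB·BB·BB·BA·BB·BB·BB·BB·BB·BB·BB·BB·CA·BA·BB·BA·BB·BB·BB·BA
    A ↦ BA
    B ↦ BB
    C ↦ CA

A->BA, B->BB, C->CA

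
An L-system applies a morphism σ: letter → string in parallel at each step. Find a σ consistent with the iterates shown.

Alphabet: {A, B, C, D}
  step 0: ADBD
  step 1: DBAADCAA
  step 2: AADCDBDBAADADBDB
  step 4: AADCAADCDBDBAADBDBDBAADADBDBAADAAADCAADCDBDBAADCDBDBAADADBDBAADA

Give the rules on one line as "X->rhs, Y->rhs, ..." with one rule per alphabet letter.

  step 1 ⇒ step 2: DBAADCAA ⇒ AA·DC·DB·DB·AA·DA·DB·DB
    A ↦ DB
    B ↦ DC
    C ↦ DA
    D ↦ AA

A->DB, B->DC, C->DA, D->AA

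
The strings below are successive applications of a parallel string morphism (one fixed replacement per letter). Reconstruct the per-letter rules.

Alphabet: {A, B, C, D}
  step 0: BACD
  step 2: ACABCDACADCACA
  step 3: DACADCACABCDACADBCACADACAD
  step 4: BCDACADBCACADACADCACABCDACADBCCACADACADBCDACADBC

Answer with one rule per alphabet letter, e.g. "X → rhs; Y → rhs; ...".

A->D, B->C, C->ACA, D->BC

  step 3 ⇒ step 4: DACADCACABCDACADBCACADACAD ⇒ BC·D·ACA·D·BC·ACA·D·ACA·D·C·ACA·BC·D·ACA·D·BC·C·ACA·D·ACA·D·BC·D·ACA·D·BC
    A ↦ D
    B ↦ C
    C ↦ ACA
    D ↦ BC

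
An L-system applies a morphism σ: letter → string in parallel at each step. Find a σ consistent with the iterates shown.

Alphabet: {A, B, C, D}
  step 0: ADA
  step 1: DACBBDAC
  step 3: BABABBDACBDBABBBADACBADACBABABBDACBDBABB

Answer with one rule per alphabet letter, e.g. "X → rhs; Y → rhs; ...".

  step 0 ⇒ step 1: ADA ⇒ DAC·BB·DAC
    A ↦ DAC
    D ↦ BB
    B ↦ BA  (constrained at step 1)
    C ↦ BD  (constrained at step 1)

A->DAC, B->BA, C->BD, D->BB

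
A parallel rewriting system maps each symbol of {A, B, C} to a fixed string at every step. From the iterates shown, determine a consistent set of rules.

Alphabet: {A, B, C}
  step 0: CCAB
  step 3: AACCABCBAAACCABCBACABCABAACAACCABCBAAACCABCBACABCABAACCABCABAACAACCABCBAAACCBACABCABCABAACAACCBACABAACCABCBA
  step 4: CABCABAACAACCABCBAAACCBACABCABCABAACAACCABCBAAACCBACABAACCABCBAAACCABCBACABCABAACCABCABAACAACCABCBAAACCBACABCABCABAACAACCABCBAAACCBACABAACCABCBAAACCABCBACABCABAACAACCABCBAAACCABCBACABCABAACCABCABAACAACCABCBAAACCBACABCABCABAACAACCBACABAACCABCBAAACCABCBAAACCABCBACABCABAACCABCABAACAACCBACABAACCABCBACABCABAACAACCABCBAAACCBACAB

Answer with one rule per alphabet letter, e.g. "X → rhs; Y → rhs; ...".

  step 3 ⇒ step 4: AACCABCBAAACCABCBACABCABAACAACCABCBAAACCABCBACABCABAACCABCABAACAACCABCBAAACCBACABCABCABAACAACCBACABAACCABCBA ⇒ CAB·CAB·AAC·AAC·CAB·CBA·AAC·CBA·CAB·CAB·CAB·AAC·AAC·CAB·CBA·AAC·CBA·CAB·AAC·CAB·CBA·AAC·CAB·CBA·CAB·CAB·AAC·CAB·CAB·AAC·AAC·CAB·CBA·AAC·CBA·CAB·CAB·CAB·AAC·AAC·CAB·CBA·AAC·CBA·CAB·AAC·CAB·CBA·AAC·CAB·CBA·CAB·CAB·AAC·AAC·CAB·CBA·AAC·CAB·CBA·CAB·CAB·AAC·CAB·CAB·AAC·AAC·CAB·CBA·AAC·CBA·CAB·CAB·CAB·AAC·AAC·CBA·CAB·AAC·CAB·CBA·AAC·CAB·CBA·AAC·CAB·CBA·CAB·CAB·AAC·CAB·CAB·AAC·AAC·CBA·CAB·AAC·CAB·CBA·CAB·CAB·AAC·AAC·CAB·CBA·AAC·CBA·CAB
    A ↦ CAB
    B ↦ CBA
    C ↦ AAC

A->CAB, B->CBA, C->AAC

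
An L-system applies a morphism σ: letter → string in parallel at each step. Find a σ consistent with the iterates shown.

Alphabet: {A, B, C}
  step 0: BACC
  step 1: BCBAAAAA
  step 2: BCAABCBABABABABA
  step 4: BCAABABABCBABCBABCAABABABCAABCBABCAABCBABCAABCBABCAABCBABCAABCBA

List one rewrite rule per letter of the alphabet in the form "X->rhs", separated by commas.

A->BA, B->BC, C->AA

  step 1 ⇒ step 2: BCBAAAAA ⇒ BC·AA·BC·BA·BA·BA·BA·BA
    A ↦ BA
    B ↦ BC
    C ↦ AA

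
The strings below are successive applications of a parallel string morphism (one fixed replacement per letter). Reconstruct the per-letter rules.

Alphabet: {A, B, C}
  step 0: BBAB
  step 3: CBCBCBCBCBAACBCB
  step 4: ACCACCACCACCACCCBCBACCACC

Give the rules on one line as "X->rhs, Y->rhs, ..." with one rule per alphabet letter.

  step 3 ⇒ step 4: CBCBCBCBCBAACBCB ⇒ A·CC·A·CC·A·CC·A·CC·A·CC·CB·CB·A·CC·A·CC
    A ↦ CB
    B ↦ CC
    C ↦ A

A->CB, B->CC, C->A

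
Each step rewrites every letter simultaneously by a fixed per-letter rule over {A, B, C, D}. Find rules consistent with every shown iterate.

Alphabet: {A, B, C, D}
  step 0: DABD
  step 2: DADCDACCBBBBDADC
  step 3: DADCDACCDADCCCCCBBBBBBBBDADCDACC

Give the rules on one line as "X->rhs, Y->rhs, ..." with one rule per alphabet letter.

  step 2 ⇒ step 3: DADCDACCBBBBDADC ⇒ DA·DC·DA·CC·DA·DC·CC·CC·BB·BB·BB·BB·DA·DC·DA·CC
    A ↦ DC
    B ↦ BB
    C ↦ CC
    D ↦ DA

A->DC, B->BB, C->CC, D->DA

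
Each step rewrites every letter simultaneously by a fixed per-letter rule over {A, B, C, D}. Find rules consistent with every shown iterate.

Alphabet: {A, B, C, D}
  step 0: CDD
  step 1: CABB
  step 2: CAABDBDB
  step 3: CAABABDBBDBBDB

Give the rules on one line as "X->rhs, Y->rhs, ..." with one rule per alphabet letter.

A->AB, B->DB, C->CA, D->B

  step 2 ⇒ step 3: CAABDBDB ⇒ CA·AB·AB·DB·B·DB·B·DB
    A ↦ AB
    B ↦ DB
    C ↦ CA
    D ↦ B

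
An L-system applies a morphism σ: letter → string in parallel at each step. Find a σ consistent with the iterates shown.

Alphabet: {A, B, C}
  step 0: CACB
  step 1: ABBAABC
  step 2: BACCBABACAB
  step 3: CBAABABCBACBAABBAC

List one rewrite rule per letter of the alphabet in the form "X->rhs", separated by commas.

A->BA, B->C, C->AB

  step 2 ⇒ step 3: BACCBABACAB ⇒ C·BA·AB·AB·C·BA·C·BA·AB·BA·C
    A ↦ BA
    B ↦ C
    C ↦ AB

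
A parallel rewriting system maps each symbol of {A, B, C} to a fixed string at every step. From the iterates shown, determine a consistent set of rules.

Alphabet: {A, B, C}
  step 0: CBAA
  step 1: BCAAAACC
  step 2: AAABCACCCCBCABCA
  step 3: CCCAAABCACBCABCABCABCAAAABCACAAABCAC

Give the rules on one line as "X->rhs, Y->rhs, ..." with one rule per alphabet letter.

A->C, B->AAA, C->BCA

  step 2 ⇒ step 3: AAABCACCCCBCABCA ⇒ C·C·C·AAA·BCA·C·BCA·BCA·BCA·BCA·AAA·BCA·C·AAA·BCA·C
    A ↦ C
    B ↦ AAA
    C ↦ BCA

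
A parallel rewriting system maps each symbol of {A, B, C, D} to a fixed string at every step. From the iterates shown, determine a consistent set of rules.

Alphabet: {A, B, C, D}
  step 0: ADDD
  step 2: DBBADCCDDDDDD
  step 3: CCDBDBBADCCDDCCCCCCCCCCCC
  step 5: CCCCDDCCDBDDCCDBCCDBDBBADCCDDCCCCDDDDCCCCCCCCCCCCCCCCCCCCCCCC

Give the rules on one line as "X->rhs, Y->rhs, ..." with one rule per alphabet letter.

A->BAD, B->DB, C->D, D->CC

  step 2 ⇒ step 3: DBBADCCDDDDDD ⇒ CC·DB·DB·BAD·CC·D·D·CC·CC·CC·CC·CC·CC
    A ↦ BAD
    B ↦ DB
    C ↦ D
    D ↦ CC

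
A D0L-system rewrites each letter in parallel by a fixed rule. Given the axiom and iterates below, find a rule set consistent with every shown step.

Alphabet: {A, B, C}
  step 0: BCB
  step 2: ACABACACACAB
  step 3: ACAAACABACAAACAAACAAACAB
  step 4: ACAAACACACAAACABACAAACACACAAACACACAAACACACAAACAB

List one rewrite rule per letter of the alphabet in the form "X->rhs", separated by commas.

  step 3 ⇒ step 4: ACAAACABACAAACAAACAAACAB ⇒ AC·AA·AC·AC·AC·AA·AC·AB·AC·AA·AC·AC·AC·AA·AC·AC·AC·AA·AC·AC·AC·AA·AC·AB
    A ↦ AC
    B ↦ AB
    C ↦ AA

A->AC, B->AB, C->AA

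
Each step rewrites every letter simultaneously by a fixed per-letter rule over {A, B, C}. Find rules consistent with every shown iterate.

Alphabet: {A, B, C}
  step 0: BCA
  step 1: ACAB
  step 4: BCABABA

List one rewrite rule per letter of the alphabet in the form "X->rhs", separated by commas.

  step 0 ⇒ step 1: BCA ⇒ A·CA·B
    A ↦ B
    B ↦ A
    C ↦ CA

A->B, B->A, C->CA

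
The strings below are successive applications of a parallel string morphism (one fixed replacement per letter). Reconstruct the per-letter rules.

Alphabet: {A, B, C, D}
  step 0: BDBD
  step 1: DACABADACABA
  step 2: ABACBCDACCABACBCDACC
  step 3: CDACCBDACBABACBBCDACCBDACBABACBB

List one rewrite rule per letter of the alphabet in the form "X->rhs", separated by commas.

  step 2 ⇒ step 3: ABACBCDACCABACBCDACC ⇒ C·DAC·C·B·DAC·B·ABA·C·B·B·C·DAC·C·B·DAC·B·ABA·C·B·B
    A ↦ C
    B ↦ DAC
    C ↦ B
    D ↦ ABA

A->C, B->DAC, C->B, D->ABA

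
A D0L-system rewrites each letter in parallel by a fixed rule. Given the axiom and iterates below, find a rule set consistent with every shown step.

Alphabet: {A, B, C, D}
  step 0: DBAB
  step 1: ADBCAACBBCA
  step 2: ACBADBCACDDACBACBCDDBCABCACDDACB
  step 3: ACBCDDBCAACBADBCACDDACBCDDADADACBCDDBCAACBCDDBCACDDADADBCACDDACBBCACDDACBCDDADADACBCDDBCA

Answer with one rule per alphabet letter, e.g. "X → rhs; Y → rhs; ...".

  step 2 ⇒ step 3: ACBADBCACDDACBACBCDDBCABCACDDACB ⇒ ACB·CDD·BCA·ACB·AD·BCA·CDD·ACB·CDD·AD·AD·ACB·CDD·BCA·ACB·CDD·BCA·CDD·AD·AD·BCA·CDD·ACB·BCA·CDD·ACB·CDD·AD·AD·ACB·CDD·BCA
    A ↦ ACB
    B ↦ BCA
    C ↦ CDD
    D ↦ AD

A->ACB, B->BCA, C->CDD, D->AD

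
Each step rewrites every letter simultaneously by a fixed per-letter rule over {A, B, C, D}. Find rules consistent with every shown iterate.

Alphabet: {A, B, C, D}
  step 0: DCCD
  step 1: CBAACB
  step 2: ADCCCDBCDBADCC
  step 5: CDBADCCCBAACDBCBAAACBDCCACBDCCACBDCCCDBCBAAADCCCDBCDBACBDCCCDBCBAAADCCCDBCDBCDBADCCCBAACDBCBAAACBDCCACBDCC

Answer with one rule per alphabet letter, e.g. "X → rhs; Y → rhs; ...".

  step 1 ⇒ step 2: CBAACB ⇒ A·DCC·CDB·CDB·A·DCC
    A ↦ CDB
    B ↦ DCC
    C ↦ A
  step 0 ⇒ step 1: DCCD ⇒ CB·A·A·CB
    D ↦ CB

A->CDB, B->DCC, C->A, D->CB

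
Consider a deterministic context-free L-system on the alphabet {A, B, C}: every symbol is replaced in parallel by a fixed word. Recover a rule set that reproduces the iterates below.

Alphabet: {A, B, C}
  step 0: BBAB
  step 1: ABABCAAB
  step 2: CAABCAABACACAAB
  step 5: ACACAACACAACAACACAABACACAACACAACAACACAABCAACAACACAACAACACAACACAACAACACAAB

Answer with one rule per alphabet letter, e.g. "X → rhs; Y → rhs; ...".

A->CA, B->AB, C->A

  step 1 ⇒ step 2: ABABCAAB ⇒ CA·AB·CA·AB·A·CA·CA·AB
    A ↦ CA
    B ↦ AB
    C ↦ A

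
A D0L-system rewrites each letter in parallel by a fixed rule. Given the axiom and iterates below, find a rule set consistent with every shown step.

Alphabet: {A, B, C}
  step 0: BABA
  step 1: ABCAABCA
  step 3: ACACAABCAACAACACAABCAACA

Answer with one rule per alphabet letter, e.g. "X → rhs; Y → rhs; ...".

A->CA, B->AB, C->A

  step 0 ⇒ step 1: BABA ⇒ AB·CA·AB·CA
    A ↦ CA
    B ↦ AB
    C ↦ A  (constrained at step 1)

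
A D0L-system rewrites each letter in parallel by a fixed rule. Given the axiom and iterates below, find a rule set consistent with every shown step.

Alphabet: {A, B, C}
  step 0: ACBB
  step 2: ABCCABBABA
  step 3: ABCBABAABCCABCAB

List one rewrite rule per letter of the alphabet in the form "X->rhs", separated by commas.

A->AB, B->C, C->BA

  step 2 ⇒ step 3: ABCCABBABA ⇒ AB·C·BA·BA·AB·C·C·AB·C·AB
    A ↦ AB
    B ↦ C
    C ↦ BA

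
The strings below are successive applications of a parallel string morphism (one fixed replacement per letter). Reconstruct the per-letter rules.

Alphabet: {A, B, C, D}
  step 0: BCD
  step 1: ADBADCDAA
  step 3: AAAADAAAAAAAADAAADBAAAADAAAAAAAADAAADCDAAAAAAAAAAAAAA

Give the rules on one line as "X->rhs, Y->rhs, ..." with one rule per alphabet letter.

A->AA, B->ADB, C->ADC, D->DAA

  step 0 ⇒ step 1: BCD ⇒ ADB·ADC·DAA
    B ↦ ADB
    C ↦ ADC
    D ↦ DAA
    A ↦ AA  (constrained at step 1)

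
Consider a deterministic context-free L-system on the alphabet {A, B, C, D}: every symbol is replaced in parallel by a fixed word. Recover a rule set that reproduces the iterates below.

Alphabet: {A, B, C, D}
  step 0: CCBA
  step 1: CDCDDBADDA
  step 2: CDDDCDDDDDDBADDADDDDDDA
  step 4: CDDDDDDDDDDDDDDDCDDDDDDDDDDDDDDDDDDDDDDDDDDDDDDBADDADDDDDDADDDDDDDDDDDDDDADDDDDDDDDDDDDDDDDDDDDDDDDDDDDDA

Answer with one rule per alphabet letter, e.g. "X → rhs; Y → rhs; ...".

  step 1 ⇒ step 2: CDCDDBADDA ⇒ CD·DD·CD·DD·DD·DBA·DDA·DD·DD·DDA
    A ↦ DDA
    B ↦ DBA
    C ↦ CD
    D ↦ DD

A->DDA, B->DBA, C->CD, D->DD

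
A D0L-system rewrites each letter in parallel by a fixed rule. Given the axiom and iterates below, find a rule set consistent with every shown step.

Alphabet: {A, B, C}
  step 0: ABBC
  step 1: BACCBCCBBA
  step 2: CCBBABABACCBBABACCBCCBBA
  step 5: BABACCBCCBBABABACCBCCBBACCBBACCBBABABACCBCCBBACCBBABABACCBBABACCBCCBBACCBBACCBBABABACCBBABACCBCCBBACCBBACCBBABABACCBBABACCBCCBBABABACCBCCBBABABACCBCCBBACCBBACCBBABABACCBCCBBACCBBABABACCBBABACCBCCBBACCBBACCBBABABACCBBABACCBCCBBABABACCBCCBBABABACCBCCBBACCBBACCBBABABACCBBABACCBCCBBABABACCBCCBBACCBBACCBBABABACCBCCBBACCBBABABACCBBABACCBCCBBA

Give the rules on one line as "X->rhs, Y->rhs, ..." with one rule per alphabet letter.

  step 1 ⇒ step 2: BACCBCCBBA ⇒ CCB·BA·BA·BA·CCB·BA·BA·CCB·CCB·BA
    A ↦ BA
    B ↦ CCB
    C ↦ BA

A->BA, B->CCB, C->BA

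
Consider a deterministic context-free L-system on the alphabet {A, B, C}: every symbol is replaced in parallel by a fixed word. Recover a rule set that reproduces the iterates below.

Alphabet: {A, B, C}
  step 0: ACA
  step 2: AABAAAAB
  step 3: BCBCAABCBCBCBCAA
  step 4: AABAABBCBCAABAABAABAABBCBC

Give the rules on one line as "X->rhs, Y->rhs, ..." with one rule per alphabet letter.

A->BC, B->AA, C->B

  step 3 ⇒ step 4: BCBCAABCBCBCBCAA ⇒ AA·B·AA·B·BC·BC·AA·B·AA·B·AA·B·AA·B·BC·BC
    A ↦ BC
    B ↦ AA
    C ↦ B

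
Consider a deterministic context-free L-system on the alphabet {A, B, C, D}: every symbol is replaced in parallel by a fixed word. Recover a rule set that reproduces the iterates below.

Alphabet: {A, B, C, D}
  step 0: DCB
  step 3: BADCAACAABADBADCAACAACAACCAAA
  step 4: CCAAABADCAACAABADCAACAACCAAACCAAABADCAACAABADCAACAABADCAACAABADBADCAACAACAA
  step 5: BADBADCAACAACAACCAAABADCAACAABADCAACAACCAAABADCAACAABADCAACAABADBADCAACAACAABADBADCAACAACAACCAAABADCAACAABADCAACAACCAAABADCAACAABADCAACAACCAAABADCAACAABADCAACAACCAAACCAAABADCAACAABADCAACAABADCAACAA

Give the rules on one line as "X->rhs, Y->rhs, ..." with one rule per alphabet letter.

  step 4 ⇒ step 5: CCAAABADCAACAABADCAACAACCAAACCAAABADCAACAABADCAACAABADCAACAABADBADCAACAACAA ⇒ BAD·BAD·CAA·CAA·CAA·C·CAA·A·BAD·CAA·CAA·BAD·CAA·CAA·C·CAA·A·BAD·CAA·CAA·BAD·CAA·CAA·BAD·BAD·CAA·CAA·CAA·BAD·BAD·CAA·CAA·CAA·C·CAA·A·BAD·CAA·CAA·BAD·CAA·CAA·C·CAA·A·BAD·CAA·CAA·BAD·CAA·CAA·C·CAA·A·BAD·CAA·CAA·BAD·CAA·CAA·C·CAA·A·C·CAA·A·BAD·CAA·CAA·BAD·CAA·CAA·BAD·CAA·CAA
    A ↦ CAA
    B ↦ C
    C ↦ BAD
    D ↦ A

A->CAA, B->C, C->BAD, D->A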